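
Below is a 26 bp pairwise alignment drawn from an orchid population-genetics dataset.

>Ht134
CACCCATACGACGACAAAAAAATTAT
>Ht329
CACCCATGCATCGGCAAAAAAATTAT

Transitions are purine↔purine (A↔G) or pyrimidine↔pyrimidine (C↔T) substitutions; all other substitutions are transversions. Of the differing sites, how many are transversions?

1

Differing sites — 8:A/G (Ti); 10:G/A (Ti); 11:A/T (Tv); 14:A/G (Ti).
Of the 4 differences, 3 transitions and 1 transversion, so the answer is 1.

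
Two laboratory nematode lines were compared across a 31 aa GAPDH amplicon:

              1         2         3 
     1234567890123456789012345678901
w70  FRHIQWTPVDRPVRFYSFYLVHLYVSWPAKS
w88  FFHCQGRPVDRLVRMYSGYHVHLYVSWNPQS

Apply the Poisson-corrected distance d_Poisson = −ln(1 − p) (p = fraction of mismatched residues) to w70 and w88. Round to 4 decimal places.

Mismatches occur at site 2 (R↔F), site 4 (I↔C), site 6 (W↔G), site 7 (T↔R), site 12 (P↔L), site 15 (F↔M), site 18 (F↔G), site 20 (L↔H), site 28 (P↔N), site 29 (A↔P), site 30 (K↔Q).
p = 11/31 = 0.354839.
d = −ln(1 − 0.354839) = −ln(0.645161) = 0.4383.

0.4383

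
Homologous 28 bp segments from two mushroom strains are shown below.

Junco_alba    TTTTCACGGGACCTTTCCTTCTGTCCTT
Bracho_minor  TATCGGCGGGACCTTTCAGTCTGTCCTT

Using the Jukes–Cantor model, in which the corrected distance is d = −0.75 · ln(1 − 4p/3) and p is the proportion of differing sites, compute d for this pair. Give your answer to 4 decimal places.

0.2524

Mismatches occur at site 2 (T→A), site 4 (T→C), site 5 (C→G), site 6 (A→G), site 18 (C→A), site 19 (T→G).
p = 6/28 = 0.214286.
d = −0.75 · ln(1 − (4/3)·0.214286) = −0.75 · ln(0.714285) = −0.75 · (-0.336473) = 0.2524.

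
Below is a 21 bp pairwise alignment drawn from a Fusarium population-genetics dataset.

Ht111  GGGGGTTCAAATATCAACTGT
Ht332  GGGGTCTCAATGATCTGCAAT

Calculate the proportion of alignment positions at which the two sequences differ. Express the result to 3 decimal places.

0.381

Mismatches occur at site 5 (G→T), site 6 (T→C), site 11 (A→T), site 12 (T→G), site 16 (A→T), site 17 (A→G), site 19 (T→A), site 20 (G→A).
There are 8 differences over 21 sites, so p = 8/21 = 0.381.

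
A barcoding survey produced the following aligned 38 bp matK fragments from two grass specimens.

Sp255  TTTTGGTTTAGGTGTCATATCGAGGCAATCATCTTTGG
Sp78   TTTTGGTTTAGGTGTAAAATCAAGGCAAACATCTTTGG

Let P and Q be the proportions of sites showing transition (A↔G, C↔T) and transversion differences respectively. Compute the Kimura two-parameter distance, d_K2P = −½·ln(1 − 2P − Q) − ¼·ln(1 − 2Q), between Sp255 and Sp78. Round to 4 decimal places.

0.1135

Mismatches occur at site 16 (C→A, transversion), site 18 (T→A, transversion), site 22 (G→A, transition), site 29 (T→A, transversion).
Of the 4 differences, 1 transition and 3 transversions over 38 sites: P = 1/38 = 0.026316, Q = 3/38 = 0.078947.
d = −0.5·ln(0.868421) − 0.25·ln(0.842106) = −0.5·(-0.141079) − 0.25·(-0.171849) = 0.1135.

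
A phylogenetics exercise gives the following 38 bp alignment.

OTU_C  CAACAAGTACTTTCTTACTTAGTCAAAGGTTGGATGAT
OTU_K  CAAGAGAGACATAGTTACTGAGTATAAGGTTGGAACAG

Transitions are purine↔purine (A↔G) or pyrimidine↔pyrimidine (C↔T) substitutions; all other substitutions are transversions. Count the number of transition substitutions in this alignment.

2

Mismatches occur at site 4 (C↔G, transversion), site 6 (A↔G, transition), site 7 (G↔A, transition), site 8 (T↔G, transversion), site 11 (T↔A, transversion), site 13 (T↔A, transversion), site 14 (C↔G, transversion), site 20 (T↔G, transversion), site 24 (C↔A, transversion), site 25 (A↔T, transversion), site 35 (T↔A, transversion), site 36 (G↔C, transversion), site 38 (T↔G, transversion).
Of the 13 differences, 2 transitions and 11 transversions, so the answer is 2.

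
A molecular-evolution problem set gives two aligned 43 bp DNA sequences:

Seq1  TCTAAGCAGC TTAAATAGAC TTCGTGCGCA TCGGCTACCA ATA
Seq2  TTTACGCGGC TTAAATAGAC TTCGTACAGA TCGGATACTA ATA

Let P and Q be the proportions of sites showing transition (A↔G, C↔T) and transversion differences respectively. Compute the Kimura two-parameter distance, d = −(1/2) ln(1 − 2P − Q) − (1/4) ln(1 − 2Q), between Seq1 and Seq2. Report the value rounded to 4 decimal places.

0.2176

The sequences differ at positions 2 (C/T, transition), 5 (A/C, transversion), 8 (A/G, transition), 26 (G/A, transition), 28 (G/A, transition), 29 (C/G, transversion), 35 (C/A, transversion), 39 (C/T, transition).
Of the 8 differences, 5 transitions and 3 transversions over 43 sites: P = 5/43 = 0.116279, Q = 3/43 = 0.069767.
d = −0.5·ln(0.697675) − 0.25·ln(0.860466) = −0.5·(-0.360002) − 0.25·(-0.150281) = 0.2176.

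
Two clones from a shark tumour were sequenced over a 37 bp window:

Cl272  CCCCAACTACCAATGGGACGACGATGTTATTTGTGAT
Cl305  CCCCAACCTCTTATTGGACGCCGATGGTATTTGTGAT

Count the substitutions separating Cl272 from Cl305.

7

The sequences differ at positions 8 (T/C), 9 (A/T), 11 (C/T), 12 (A/T), 15 (G/T), 21 (A/C), 27 (T/G).
That gives 7 mismatches out of 37 aligned sites, so the Hamming distance is 7.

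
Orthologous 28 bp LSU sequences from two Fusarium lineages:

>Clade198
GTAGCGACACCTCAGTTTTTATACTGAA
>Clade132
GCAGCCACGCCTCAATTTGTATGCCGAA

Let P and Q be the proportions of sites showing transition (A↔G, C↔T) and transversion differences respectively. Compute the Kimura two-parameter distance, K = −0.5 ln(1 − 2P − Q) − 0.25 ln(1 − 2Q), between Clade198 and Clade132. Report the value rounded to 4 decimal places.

0.3183

The sequences differ at positions 2 (T/C, transition), 6 (G/C, transversion), 9 (A/G, transition), 15 (G/A, transition), 19 (T/G, transversion), 23 (A/G, transition), 25 (T/C, transition).
Of the 7 differences, 5 transitions and 2 transversions over 28 sites: P = 5/28 = 0.178571, Q = 2/28 = 0.071429.
d = −0.5·ln(0.571429) − 0.25·ln(0.857142) = −0.5·(-0.559615) − 0.25·(-0.154152) = 0.3183.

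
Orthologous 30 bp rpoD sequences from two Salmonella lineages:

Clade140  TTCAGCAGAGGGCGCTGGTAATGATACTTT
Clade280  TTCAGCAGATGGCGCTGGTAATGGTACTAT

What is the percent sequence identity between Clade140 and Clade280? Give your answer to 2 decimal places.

The sequences differ at positions 10 (G/T), 24 (A/G), 29 (T/A).
27 of the 30 sites match, so the percent identity is 27/30 × 100 = 90.00%.

90.00%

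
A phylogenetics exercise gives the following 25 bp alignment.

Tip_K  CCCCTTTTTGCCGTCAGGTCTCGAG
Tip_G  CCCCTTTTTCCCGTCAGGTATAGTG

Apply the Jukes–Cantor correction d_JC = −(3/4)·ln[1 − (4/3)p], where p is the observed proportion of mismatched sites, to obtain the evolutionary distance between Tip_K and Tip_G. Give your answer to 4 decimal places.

0.1800

Mismatches occur at site 10 (G/C), site 20 (C/A), site 22 (C/A), site 24 (A/T).
p = 4/25 = 0.160000.
d = −0.75 · ln(1 − (4/3)·0.160000) = −0.75 · ln(0.786667) = −0.75 · (-0.239950) = 0.1800.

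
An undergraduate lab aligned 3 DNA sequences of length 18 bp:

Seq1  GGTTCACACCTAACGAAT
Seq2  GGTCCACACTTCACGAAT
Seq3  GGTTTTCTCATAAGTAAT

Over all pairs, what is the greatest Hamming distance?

Pairwise Hamming distances:
  Seq1 vs Seq2: 3
  Seq1 vs Seq3: 6
  Seq2 vs Seq3: 8
The largest is 8, between Seq2 and Seq3.

8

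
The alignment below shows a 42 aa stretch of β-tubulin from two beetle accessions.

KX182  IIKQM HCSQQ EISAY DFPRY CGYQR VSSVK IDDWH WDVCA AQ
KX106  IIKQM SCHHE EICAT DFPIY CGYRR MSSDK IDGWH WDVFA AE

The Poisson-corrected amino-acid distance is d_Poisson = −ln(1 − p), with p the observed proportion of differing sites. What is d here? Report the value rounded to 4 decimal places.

0.3704

Mismatches occur at site 6 (H↔S), site 8 (S↔H), site 9 (Q↔H), site 10 (Q↔E), site 13 (S↔C), site 15 (Y↔T), site 19 (R↔I), site 24 (Q↔R), site 26 (V↔M), site 29 (V↔D), site 33 (D↔G), site 39 (C↔F), site 42 (Q↔E).
p = 13/42 = 0.309524.
d = −ln(1 − 0.309524) = −ln(0.690476) = 0.3704.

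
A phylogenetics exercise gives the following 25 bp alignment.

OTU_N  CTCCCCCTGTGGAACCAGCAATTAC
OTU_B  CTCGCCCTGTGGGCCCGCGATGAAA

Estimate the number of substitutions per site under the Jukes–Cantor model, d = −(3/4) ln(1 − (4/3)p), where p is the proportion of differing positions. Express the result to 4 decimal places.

0.5716

Mismatches occur at site 4 (C→G), site 13 (A→G), site 14 (A→C), site 17 (A→G), site 18 (G→C), site 19 (C→G), site 21 (A→T), site 22 (T→G), site 23 (T→A), site 25 (C→A).
p = 10/25 = 0.400000.
d = −0.75 · ln(1 − (4/3)·0.400000) = −0.75 · ln(0.466667) = −0.75 · (-0.762139) = 0.5716.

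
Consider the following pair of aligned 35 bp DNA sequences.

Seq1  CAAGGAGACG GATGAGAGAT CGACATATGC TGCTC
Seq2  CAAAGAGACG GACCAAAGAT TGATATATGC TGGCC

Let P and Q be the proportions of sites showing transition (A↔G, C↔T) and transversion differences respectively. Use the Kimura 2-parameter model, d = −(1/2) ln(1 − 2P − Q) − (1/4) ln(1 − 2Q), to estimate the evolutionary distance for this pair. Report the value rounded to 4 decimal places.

The sequences differ at positions 4 (G/A, transition), 13 (T/C, transition), 14 (G/C, transversion), 16 (G/A, transition), 21 (C/T, transition), 24 (C/T, transition), 33 (C/G, transversion), 34 (T/C, transition).
Of the 8 differences, 6 transitions and 2 transversions over 35 sites: P = 6/35 = 0.171429, Q = 2/35 = 0.057143.
d = −0.5·ln(0.599999) − 0.25·ln(0.885714) = −0.5·(-0.510827) − 0.25·(-0.121361) = 0.2858.

0.2858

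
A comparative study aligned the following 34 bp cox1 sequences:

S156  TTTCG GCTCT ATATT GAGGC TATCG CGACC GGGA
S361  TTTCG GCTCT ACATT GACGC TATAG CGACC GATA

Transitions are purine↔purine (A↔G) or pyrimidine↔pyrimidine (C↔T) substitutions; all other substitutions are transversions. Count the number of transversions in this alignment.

3

Mismatches occur at site 12 (T↔C, transition), site 18 (G↔C, transversion), site 24 (C↔A, transversion), site 32 (G↔A, transition), site 33 (G↔T, transversion).
Of the 5 differences, 2 transitions and 3 transversions, so the answer is 3.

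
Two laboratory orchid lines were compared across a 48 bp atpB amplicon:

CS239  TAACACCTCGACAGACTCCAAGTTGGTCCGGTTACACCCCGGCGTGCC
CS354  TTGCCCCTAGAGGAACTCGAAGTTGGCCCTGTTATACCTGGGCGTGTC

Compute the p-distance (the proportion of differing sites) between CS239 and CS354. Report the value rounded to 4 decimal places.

Mismatches occur at site 2 (A↔T), site 3 (A↔G), site 5 (A↔C), site 9 (C↔A), site 12 (C↔G), site 13 (A↔G), site 14 (G↔A), site 19 (C↔G), site 27 (T↔C), site 30 (G↔T), site 35 (C↔T), site 39 (C↔T), site 40 (C↔G), site 47 (C↔T).
There are 14 differences over 48 sites, so p = 14/48 = 0.2917.

0.2917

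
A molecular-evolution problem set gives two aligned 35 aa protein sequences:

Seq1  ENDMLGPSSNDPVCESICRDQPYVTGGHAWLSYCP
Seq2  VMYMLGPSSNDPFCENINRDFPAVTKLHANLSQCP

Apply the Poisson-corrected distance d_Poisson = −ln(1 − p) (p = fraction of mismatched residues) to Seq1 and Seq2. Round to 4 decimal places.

Differing sites — 1:E/V; 2:N/M; 3:D/Y; 13:V/F; 16:S/N; 18:C/N; 21:Q/F; 23:Y/A; 26:G/K; 27:G/L; 30:W/N; 33:Y/Q.
p = 12/35 = 0.342857.
d = −ln(1 − 0.342857) = −ln(0.657143) = 0.4199.

0.4199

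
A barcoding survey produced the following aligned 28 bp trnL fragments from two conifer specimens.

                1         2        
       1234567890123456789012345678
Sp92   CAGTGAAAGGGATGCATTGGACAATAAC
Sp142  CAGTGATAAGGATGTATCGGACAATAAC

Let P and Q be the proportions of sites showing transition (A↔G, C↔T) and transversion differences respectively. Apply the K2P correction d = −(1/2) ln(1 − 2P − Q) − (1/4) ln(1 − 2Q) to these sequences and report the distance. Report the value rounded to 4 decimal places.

Differing sites — 7:A/T (Tv); 9:G/A (Ti); 15:C/T (Ti); 18:T/C (Ti).
Of the 4 differences, 3 transitions and 1 transversion over 28 sites: P = 3/28 = 0.107143, Q = 1/28 = 0.035714.
d = −0.5·ln(0.750000) − 0.25·ln(0.928572) = −0.5·(-0.287682) − 0.25·(-0.074107) = 0.1624.

0.1624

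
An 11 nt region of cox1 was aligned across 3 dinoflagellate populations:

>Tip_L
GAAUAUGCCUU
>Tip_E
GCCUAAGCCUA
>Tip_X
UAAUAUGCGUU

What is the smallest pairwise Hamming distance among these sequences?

Pairwise Hamming distances:
  Tip_L vs Tip_E: 4
  Tip_L vs Tip_X: 2
  Tip_E vs Tip_X: 6
The smallest is 2, between Tip_L and Tip_X.

2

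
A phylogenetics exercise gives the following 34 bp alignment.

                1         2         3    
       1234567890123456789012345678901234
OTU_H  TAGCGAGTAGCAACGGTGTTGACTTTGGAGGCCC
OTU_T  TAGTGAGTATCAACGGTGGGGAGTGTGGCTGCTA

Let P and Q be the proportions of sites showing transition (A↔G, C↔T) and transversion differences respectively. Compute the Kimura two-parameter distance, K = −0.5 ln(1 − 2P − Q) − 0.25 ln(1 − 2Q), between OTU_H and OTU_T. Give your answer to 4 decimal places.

0.3767

The sequences differ at positions 4 (C/T, transition), 10 (G/T, transversion), 19 (T/G, transversion), 20 (T/G, transversion), 23 (C/G, transversion), 25 (T/G, transversion), 29 (A/C, transversion), 30 (G/T, transversion), 33 (C/T, transition), 34 (C/A, transversion).
Of the 10 differences, 2 transitions and 8 transversions over 34 sites: P = 2/34 = 0.058824, Q = 8/34 = 0.235294.
d = −0.5·ln(0.647058) − 0.25·ln(0.529412) = −0.5·(-0.435319) − 0.25·(-0.635988) = 0.3767.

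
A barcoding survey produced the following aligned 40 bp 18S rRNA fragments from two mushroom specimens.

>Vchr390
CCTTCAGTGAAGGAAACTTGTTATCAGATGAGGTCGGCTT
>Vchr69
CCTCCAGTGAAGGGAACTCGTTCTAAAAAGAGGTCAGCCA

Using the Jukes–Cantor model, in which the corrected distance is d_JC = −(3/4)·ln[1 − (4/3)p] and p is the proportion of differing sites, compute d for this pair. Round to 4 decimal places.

0.3041

The sequences differ at positions 4 (T/C), 14 (A/G), 19 (T/C), 23 (A/C), 25 (C/A), 27 (G/A), 29 (T/A), 36 (G/A), 39 (T/C), 40 (T/A).
p = 10/40 = 0.250000.
d = −0.75 · ln(1 − (4/3)·0.250000) = −0.75 · ln(0.666667) = −0.75 · (-0.405465) = 0.3041.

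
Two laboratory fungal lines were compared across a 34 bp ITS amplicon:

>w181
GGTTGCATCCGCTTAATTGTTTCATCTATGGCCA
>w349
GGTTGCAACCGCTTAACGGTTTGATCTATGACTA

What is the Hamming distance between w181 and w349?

6

Differing sites — 8:T/A; 17:T/C; 18:T/G; 23:C/G; 31:G/A; 33:C/T.
That gives 6 mismatches out of 34 aligned sites, so the Hamming distance is 6.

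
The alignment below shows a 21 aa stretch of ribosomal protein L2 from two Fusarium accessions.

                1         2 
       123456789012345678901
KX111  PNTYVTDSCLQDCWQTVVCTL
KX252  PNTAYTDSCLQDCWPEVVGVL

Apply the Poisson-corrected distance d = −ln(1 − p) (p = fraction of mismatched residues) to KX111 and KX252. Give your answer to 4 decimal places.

The sequences differ at positions 4 (Y/A), 5 (V/Y), 15 (Q/P), 16 (T/E), 19 (C/G), 20 (T/V).
p = 6/21 = 0.285714.
d = −ln(1 − 0.285714) = −ln(0.714286) = 0.3365.

0.3365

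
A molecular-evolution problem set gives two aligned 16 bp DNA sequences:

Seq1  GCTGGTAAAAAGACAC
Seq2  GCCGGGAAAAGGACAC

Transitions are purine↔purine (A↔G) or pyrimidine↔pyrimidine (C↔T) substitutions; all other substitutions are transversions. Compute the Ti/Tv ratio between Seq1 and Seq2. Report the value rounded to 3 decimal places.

2.000

Mismatches occur at site 3 (T/C, transition), site 6 (T/G, transversion), site 11 (A/G, transition).
Of the 3 differences, 2 transitions and 1 transversion, so Ti/Tv = 2/1 = 2.000.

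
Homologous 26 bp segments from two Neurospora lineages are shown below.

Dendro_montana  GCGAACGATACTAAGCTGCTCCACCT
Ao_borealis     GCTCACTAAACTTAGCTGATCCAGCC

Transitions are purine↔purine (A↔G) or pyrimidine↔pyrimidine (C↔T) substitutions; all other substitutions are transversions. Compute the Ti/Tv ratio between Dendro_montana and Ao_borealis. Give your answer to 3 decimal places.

Mismatches occur at site 3 (G/T, transversion), site 4 (A/C, transversion), site 7 (G/T, transversion), site 9 (T/A, transversion), site 13 (A/T, transversion), site 19 (C/A, transversion), site 24 (C/G, transversion), site 26 (T/C, transition).
Of the 8 differences, 1 transition and 7 transversions, so Ti/Tv = 1/7 = 0.143.

0.143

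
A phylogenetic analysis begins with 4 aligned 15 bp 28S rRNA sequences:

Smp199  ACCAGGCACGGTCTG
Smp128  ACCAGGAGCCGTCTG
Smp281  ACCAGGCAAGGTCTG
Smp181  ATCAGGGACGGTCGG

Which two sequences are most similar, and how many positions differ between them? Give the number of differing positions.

Pairwise Hamming distances:
  Smp199 vs Smp128: 3
  Smp199 vs Smp281: 1
  Smp199 vs Smp181: 3
  Smp128 vs Smp281: 4
  Smp128 vs Smp181: 5
  Smp281 vs Smp181: 4
The smallest is 1, between Smp199 and Smp281.

1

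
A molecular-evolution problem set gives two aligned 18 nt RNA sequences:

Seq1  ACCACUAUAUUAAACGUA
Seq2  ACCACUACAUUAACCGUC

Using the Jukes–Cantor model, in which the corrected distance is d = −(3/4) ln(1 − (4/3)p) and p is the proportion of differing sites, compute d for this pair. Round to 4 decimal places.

The sequences differ at positions 8 (U/C), 14 (A/C), 18 (A/C).
p = 3/18 = 0.166667.
d = −0.75 · ln(1 − (4/3)·0.166667) = −0.75 · ln(0.777777) = −0.75 · (-0.251315) = 0.1885.

0.1885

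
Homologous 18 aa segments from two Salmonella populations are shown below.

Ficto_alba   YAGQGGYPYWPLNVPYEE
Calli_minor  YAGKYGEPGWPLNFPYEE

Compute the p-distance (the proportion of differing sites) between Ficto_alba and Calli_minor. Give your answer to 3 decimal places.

Mismatches occur at site 4 (Q→K), site 5 (G→Y), site 7 (Y→E), site 9 (Y→G), site 14 (V→F).
There are 5 differences over 18 sites, so p = 5/18 = 0.278.

0.278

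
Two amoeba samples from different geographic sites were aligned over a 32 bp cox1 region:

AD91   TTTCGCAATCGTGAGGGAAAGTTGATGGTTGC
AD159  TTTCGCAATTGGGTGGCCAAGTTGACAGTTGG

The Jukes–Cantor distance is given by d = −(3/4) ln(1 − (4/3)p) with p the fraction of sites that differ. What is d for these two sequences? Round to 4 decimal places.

The sequences differ at positions 10 (C/T), 12 (T/G), 14 (A/T), 17 (G/C), 18 (A/C), 26 (T/C), 27 (G/A), 32 (C/G).
p = 8/32 = 0.250000.
d = −0.75 · ln(1 − (4/3)·0.250000) = −0.75 · ln(0.666667) = −0.75 · (-0.405465) = 0.3041.

0.3041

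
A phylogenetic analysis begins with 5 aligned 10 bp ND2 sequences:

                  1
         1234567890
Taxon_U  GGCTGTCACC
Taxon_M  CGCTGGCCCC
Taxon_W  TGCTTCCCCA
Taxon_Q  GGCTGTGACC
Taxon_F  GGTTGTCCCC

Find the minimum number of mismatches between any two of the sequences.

Pairwise Hamming distances:
  Taxon_U vs Taxon_M: 3
  Taxon_U vs Taxon_W: 5
  Taxon_U vs Taxon_Q: 1
  Taxon_U vs Taxon_F: 2
  Taxon_M vs Taxon_W: 4
  Taxon_M vs Taxon_Q: 4
  Taxon_M vs Taxon_F: 3
  Taxon_W vs Taxon_Q: 6
  Taxon_W vs Taxon_F: 5
  Taxon_Q vs Taxon_F: 3
The smallest is 1, between Taxon_U and Taxon_Q.

1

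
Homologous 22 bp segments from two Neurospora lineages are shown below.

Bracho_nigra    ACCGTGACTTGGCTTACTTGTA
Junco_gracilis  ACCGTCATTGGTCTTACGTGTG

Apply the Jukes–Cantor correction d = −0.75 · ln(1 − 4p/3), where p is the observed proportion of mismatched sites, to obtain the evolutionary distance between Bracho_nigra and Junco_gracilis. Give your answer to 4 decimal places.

Differing sites — 6:G/C; 8:C/T; 10:T/G; 12:G/T; 18:T/G; 22:A/G.
p = 6/22 = 0.272727.
d = −0.75 · ln(1 − (4/3)·0.272727) = −0.75 · ln(0.636364) = −0.75 · (-0.451985) = 0.3390.

0.3390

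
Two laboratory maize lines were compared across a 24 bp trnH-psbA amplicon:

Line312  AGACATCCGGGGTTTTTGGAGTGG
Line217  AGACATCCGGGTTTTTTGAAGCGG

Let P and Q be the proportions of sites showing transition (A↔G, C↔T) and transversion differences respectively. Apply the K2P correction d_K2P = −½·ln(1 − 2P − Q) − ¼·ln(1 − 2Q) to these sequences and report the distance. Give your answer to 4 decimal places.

Differing sites — 12:G/T (Tv); 19:G/A (Ti); 22:T/C (Ti).
Of the 3 differences, 2 transitions and 1 transversion over 24 sites: P = 2/24 = 0.083333, Q = 1/24 = 0.041667.
d = −0.5·ln(0.791667) − 0.25·ln(0.916666) = −0.5·(-0.233614) − 0.25·(-0.087012) = 0.1386.

0.1386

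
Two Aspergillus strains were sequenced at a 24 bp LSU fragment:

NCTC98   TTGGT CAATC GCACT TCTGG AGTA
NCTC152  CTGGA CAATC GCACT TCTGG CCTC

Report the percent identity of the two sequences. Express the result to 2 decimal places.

Mismatches occur at site 1 (T→C), site 5 (T→A), site 21 (A→C), site 22 (G→C), site 24 (A→C).
19 of the 24 sites match, so the percent identity is 19/24 × 100 = 79.17%.

79.17%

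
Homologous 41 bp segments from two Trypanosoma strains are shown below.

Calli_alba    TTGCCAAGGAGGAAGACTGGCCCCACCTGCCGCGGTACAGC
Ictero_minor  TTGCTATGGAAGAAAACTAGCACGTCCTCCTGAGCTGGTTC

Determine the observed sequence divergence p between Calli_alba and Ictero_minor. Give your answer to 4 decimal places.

0.3902

Differing sites — 5:C/T; 7:A/T; 11:G/A; 15:G/A; 19:G/A; 22:C/A; 24:C/G; 25:A/T; 29:G/C; 31:C/T; 33:C/A; 35:G/C; 37:A/G; 38:C/G; 39:A/T; 40:G/T.
There are 16 differences over 41 sites, so p = 16/41 = 0.3902.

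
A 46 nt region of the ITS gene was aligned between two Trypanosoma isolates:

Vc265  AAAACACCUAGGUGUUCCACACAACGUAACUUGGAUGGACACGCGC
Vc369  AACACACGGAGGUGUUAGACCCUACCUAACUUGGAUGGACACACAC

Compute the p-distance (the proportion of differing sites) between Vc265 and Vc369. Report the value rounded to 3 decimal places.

0.217

The sequences differ at positions 3 (A/C), 8 (C/G), 9 (U/G), 17 (C/A), 18 (C/G), 21 (A/C), 23 (A/U), 26 (G/C), 43 (G/A), 45 (G/A).
There are 10 differences over 46 sites, so p = 10/46 = 0.217.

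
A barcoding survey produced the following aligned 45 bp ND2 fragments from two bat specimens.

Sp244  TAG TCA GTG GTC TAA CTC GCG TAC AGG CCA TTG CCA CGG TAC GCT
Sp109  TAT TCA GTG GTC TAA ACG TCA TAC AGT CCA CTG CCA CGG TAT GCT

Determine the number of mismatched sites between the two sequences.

Differing sites — 3:G/T; 16:C/A; 17:T/C; 18:C/G; 19:G/T; 21:G/A; 27:G/T; 31:T/C; 42:C/T.
That gives 9 mismatches out of 45 aligned sites, so the Hamming distance is 9.

9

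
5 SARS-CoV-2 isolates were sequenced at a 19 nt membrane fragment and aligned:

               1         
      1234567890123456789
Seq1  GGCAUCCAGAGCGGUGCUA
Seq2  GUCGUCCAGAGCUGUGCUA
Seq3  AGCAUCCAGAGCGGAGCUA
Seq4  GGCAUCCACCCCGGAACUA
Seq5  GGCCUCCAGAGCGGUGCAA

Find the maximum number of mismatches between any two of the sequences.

8

Pairwise Hamming distances:
  Seq1 vs Seq2: 3
  Seq1 vs Seq3: 2
  Seq1 vs Seq4: 5
  Seq1 vs Seq5: 2
  Seq2 vs Seq3: 5
  Seq2 vs Seq4: 8
  Seq2 vs Seq5: 4
  Seq3 vs Seq4: 5
  Seq3 vs Seq5: 4
  Seq4 vs Seq5: 7
The largest is 8, between Seq2 and Seq4.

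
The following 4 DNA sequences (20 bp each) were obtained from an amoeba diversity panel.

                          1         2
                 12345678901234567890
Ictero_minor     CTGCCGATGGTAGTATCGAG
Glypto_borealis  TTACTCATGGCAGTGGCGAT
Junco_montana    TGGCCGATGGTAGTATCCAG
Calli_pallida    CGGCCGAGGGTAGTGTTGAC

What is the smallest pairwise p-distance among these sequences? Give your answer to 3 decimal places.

0.150

Pairwise Hamming distances:
  Ictero_minor vs Glypto_borealis: 8
  Ictero_minor vs Junco_montana: 3
  Ictero_minor vs Calli_pallida: 5
  Glypto_borealis vs Junco_montana: 9
  Glypto_borealis vs Calli_pallida: 10
  Junco_montana vs Calli_pallida: 6
The smallest is 3 mismatches, between Ictero_minor and Junco_montana; p = 3/20 = 0.150.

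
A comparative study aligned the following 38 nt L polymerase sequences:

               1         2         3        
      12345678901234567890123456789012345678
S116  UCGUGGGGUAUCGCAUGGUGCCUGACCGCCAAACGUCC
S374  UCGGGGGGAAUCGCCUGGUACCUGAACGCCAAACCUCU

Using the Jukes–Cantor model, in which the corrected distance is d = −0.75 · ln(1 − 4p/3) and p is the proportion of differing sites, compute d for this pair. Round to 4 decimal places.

0.2114

Mismatches occur at site 4 (U/G), site 9 (U/A), site 15 (A/C), site 20 (G/A), site 26 (C/A), site 35 (G/C), site 38 (C/U).
p = 7/38 = 0.184211.
d = −0.75 · ln(1 − (4/3)·0.184211) = −0.75 · ln(0.754385) = −0.75 · (-0.281852) = 0.2114.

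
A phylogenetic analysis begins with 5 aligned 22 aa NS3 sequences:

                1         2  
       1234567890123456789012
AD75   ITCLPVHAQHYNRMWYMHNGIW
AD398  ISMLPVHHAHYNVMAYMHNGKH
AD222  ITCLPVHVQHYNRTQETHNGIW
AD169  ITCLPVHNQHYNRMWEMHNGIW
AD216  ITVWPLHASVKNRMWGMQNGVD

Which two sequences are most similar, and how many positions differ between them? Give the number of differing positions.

2

Pairwise Hamming distances:
  AD75 vs AD398: 8
  AD75 vs AD222: 5
  AD75 vs AD169: 2
  AD75 vs AD216: 10
  AD398 vs AD222: 11
  AD398 vs AD169: 9
  AD398 vs AD216: 14
  AD222 vs AD169: 4
  AD222 vs AD216: 14
  AD169 vs AD216: 11
The smallest is 2, between AD75 and AD169.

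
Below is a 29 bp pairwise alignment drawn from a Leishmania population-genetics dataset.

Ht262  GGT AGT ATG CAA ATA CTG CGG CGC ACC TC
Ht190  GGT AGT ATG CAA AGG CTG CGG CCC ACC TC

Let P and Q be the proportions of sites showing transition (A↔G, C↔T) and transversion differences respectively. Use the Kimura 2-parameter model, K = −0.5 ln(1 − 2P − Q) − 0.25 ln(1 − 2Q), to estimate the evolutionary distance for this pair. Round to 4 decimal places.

Mismatches occur at site 14 (T↔G, transversion), site 15 (A↔G, transition), site 23 (G↔C, transversion).
Of the 3 differences, 1 transition and 2 transversions over 29 sites: P = 1/29 = 0.034483, Q = 2/29 = 0.068966.
d = −0.5·ln(0.862068) − 0.25·ln(0.862068) = −0.5·(-0.148421) − 0.25·(-0.148421) = 0.1113.

0.1113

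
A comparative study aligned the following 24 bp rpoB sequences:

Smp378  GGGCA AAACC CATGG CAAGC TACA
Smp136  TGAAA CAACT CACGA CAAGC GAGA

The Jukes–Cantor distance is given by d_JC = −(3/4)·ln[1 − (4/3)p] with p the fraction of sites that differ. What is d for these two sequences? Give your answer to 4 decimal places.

0.5199

The sequences differ at positions 1 (G/T), 3 (G/A), 4 (C/A), 6 (A/C), 10 (C/T), 13 (T/C), 15 (G/A), 21 (T/G), 23 (C/G).
p = 9/24 = 0.375000.
d = −0.75 · ln(1 − (4/3)·0.375000) = −0.75 · ln(0.500000) = −0.75 · (-0.693147) = 0.5199.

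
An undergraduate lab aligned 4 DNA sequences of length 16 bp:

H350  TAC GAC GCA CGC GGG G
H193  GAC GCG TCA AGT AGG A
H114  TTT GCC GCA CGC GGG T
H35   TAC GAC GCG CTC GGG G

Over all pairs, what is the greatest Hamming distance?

Pairwise Hamming distances:
  H350 vs H193: 8
  H350 vs H114: 4
  H350 vs H35: 2
  H193 vs H114: 9
  H193 vs H35: 10
  H114 vs H35: 6
The largest is 10, between H193 and H35.

10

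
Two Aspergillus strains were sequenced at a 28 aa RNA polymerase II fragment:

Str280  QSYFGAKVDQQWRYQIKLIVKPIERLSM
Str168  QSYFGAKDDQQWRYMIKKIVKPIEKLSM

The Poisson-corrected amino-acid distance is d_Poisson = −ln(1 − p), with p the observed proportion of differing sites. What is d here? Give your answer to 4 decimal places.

Mismatches occur at site 8 (V/D), site 15 (Q/M), site 18 (L/K), site 25 (R/K).
p = 4/28 = 0.142857.
d = −ln(1 − 0.142857) = −ln(0.857143) = 0.1542.

0.1542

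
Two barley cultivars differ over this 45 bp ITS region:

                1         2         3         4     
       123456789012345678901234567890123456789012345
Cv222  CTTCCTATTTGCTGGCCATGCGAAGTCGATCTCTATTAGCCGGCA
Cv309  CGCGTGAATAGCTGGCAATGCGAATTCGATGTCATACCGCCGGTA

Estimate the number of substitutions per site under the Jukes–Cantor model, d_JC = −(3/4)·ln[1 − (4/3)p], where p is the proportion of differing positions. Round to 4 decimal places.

Mismatches occur at site 2 (T→G), site 3 (T→C), site 4 (C→G), site 5 (C→T), site 6 (T→G), site 8 (T→A), site 10 (T→A), site 17 (C→A), site 25 (G→T), site 31 (C→G), site 34 (T→A), site 35 (A→T), site 36 (T→A), site 37 (T→C), site 38 (A→C), site 44 (C→T).
p = 16/45 = 0.355556.
d = −0.75 · ln(1 − (4/3)·0.355556) = −0.75 · ln(0.525925) = −0.75 · (-0.642597) = 0.4819.

0.4819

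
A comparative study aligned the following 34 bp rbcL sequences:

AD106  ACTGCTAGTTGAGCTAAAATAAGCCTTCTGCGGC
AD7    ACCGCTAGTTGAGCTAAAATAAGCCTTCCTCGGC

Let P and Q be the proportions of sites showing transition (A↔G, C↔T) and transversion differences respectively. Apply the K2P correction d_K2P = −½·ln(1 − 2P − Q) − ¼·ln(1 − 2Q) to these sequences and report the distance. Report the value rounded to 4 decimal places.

0.0947

Differing sites — 3:T/C (Ti); 29:T/C (Ti); 30:G/T (Tv).
Of the 3 differences, 2 transitions and 1 transversion over 34 sites: P = 2/34 = 0.058824, Q = 1/34 = 0.029412.
d = −0.5·ln(0.852940) − 0.25·ln(0.941176) = −0.5·(-0.159066) − 0.25·(-0.060625) = 0.0947.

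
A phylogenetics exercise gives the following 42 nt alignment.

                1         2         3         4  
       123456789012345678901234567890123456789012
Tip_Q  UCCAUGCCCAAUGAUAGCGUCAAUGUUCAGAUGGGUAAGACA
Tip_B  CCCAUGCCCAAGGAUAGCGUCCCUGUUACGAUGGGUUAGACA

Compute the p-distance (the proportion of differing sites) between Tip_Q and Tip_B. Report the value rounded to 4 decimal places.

0.1667

The sequences differ at positions 1 (U/C), 12 (U/G), 22 (A/C), 23 (A/C), 28 (C/A), 29 (A/C), 37 (A/U).
There are 7 differences over 42 sites, so p = 7/42 = 0.1667.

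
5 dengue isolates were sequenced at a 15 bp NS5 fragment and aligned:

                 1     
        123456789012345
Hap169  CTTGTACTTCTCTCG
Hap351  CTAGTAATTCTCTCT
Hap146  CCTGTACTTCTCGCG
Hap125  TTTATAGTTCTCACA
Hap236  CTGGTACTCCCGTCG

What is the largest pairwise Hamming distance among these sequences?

9

Pairwise Hamming distances:
  Hap169 vs Hap351: 3
  Hap169 vs Hap146: 2
  Hap169 vs Hap125: 5
  Hap169 vs Hap236: 4
  Hap351 vs Hap146: 5
  Hap351 vs Hap125: 6
  Hap351 vs Hap236: 6
  Hap146 vs Hap125: 6
  Hap146 vs Hap236: 6
  Hap125 vs Hap236: 9
The largest is 9, between Hap125 and Hap236.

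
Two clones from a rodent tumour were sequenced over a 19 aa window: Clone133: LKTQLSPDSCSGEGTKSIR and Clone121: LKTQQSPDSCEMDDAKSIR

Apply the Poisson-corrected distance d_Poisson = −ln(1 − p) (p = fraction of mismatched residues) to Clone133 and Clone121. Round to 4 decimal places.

0.3795

The sequences differ at positions 5 (L/Q), 11 (S/E), 12 (G/M), 13 (E/D), 14 (G/D), 15 (T/A).
p = 6/19 = 0.315789.
d = −ln(1 − 0.315789) = −ln(0.684211) = 0.3795.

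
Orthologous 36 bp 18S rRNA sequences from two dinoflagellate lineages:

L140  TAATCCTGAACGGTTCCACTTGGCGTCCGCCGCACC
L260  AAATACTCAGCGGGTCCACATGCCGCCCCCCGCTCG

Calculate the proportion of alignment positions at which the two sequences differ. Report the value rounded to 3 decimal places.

0.306

The sequences differ at positions 1 (T/A), 5 (C/A), 8 (G/C), 10 (A/G), 14 (T/G), 20 (T/A), 23 (G/C), 26 (T/C), 29 (G/C), 34 (A/T), 36 (C/G).
There are 11 differences over 36 sites, so p = 11/36 = 0.306.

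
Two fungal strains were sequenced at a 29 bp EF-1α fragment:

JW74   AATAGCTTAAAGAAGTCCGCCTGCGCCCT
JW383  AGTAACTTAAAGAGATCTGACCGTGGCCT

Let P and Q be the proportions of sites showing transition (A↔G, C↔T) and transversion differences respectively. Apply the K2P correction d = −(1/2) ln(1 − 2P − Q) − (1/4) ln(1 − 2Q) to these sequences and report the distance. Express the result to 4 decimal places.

The sequences differ at positions 2 (A/G, transition), 5 (G/A, transition), 14 (A/G, transition), 15 (G/A, transition), 18 (C/T, transition), 20 (C/A, transversion), 22 (T/C, transition), 24 (C/T, transition), 26 (C/G, transversion).
Of the 9 differences, 7 transitions and 2 transversions over 29 sites: P = 7/29 = 0.241379, Q = 2/29 = 0.068966.
d = −0.5·ln(0.448276) − 0.25·ln(0.862068) = −0.5·(-0.802346) − 0.25·(-0.148421) = 0.4383.

0.4383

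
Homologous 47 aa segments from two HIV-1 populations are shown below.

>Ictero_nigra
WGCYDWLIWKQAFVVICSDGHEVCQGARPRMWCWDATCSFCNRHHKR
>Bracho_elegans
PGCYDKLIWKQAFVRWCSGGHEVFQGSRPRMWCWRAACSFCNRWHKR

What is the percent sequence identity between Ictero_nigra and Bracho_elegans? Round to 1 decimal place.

78.7%

Mismatches occur at site 1 (W↔P), site 6 (W↔K), site 15 (V↔R), site 16 (I↔W), site 19 (D↔G), site 24 (C↔F), site 27 (A↔S), site 35 (D↔R), site 37 (T↔A), site 44 (H↔W).
37 of the 47 sites match, so the percent identity is 37/47 × 100 = 78.7%.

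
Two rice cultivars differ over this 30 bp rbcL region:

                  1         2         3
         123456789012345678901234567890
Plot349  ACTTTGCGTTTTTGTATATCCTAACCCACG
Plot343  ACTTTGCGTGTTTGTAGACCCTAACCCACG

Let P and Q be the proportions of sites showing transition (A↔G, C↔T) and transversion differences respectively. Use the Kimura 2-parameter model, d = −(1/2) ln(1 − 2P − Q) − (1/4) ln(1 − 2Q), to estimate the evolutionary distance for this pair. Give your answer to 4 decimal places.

Mismatches occur at site 10 (T/G, transversion), site 17 (T/G, transversion), site 19 (T/C, transition).
Of the 3 differences, 1 transition and 2 transversions over 30 sites: P = 1/30 = 0.033333, Q = 2/30 = 0.066667.
d = −0.5·ln(0.866667) − 0.25·ln(0.866666) = −0.5·(-0.143100) − 0.25·(-0.143102) = 0.1073.

0.1073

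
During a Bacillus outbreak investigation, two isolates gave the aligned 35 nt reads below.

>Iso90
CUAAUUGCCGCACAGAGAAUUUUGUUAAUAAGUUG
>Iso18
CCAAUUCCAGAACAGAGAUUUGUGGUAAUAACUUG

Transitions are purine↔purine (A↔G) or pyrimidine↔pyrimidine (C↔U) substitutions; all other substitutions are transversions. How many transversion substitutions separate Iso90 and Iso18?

Mismatches occur at site 2 (U→C, transition), site 7 (G→C, transversion), site 9 (C→A, transversion), site 11 (C→A, transversion), site 19 (A→U, transversion), site 22 (U→G, transversion), site 25 (U→G, transversion), site 32 (G→C, transversion).
Of the 8 differences, 1 transition and 7 transversions, so the answer is 7.

7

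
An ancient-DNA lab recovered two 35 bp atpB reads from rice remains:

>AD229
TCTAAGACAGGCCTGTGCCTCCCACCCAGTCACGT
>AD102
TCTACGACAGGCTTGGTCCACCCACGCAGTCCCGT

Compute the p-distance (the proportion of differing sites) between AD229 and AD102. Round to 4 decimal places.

0.2000

The sequences differ at positions 5 (A/C), 13 (C/T), 16 (T/G), 17 (G/T), 20 (T/A), 26 (C/G), 32 (A/C).
There are 7 differences over 35 sites, so p = 7/35 = 0.2000.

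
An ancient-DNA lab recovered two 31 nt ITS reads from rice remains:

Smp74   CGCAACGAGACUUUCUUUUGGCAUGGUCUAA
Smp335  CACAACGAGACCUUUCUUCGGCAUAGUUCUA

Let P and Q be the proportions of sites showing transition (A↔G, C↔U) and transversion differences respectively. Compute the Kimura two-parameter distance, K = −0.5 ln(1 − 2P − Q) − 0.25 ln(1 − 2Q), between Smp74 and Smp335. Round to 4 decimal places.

Mismatches occur at site 2 (G/A, transition), site 12 (U/C, transition), site 15 (C/U, transition), site 16 (U/C, transition), site 19 (U/C, transition), site 25 (G/A, transition), site 28 (C/U, transition), site 29 (U/C, transition), site 30 (A/U, transversion).
Of the 9 differences, 8 transitions and 1 transversion over 31 sites: P = 8/31 = 0.258065, Q = 1/31 = 0.032258.
d = −0.5·ln(0.451612) − 0.25·ln(0.935484) = −0.5·(-0.794932) − 0.25·(-0.066691) = 0.4141.

0.4141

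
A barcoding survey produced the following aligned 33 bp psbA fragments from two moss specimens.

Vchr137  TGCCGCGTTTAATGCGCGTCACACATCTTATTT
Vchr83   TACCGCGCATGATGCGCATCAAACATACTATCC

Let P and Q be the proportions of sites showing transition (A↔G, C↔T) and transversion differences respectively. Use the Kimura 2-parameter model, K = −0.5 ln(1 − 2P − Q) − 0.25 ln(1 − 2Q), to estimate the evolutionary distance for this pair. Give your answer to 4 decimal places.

Mismatches occur at site 2 (G/A, transition), site 8 (T/C, transition), site 9 (T/A, transversion), site 11 (A/G, transition), site 18 (G/A, transition), site 22 (C/A, transversion), site 27 (C/A, transversion), site 28 (T/C, transition), site 32 (T/C, transition), site 33 (T/C, transition).
Of the 10 differences, 7 transitions and 3 transversions over 33 sites: P = 7/33 = 0.212121, Q = 3/33 = 0.090909.
d = −0.5·ln(0.484849) − 0.25·ln(0.818182) = −0.5·(-0.723918) − 0.25·(-0.200670) = 0.4121.

0.4121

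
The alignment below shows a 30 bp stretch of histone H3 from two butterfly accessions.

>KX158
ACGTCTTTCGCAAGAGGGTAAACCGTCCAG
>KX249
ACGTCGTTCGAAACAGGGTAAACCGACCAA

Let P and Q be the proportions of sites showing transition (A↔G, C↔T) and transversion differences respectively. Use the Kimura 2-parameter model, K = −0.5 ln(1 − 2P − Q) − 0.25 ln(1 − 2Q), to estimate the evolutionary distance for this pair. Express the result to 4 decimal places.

The sequences differ at positions 6 (T/G, transversion), 11 (C/A, transversion), 14 (G/C, transversion), 26 (T/A, transversion), 30 (G/A, transition).
Of the 5 differences, 1 transition and 4 transversions over 30 sites: P = 1/30 = 0.033333, Q = 4/30 = 0.133333.
d = −0.5·ln(0.800001) − 0.25·ln(0.733334) = −0.5·(-0.223142) − 0.25·(-0.310154) = 0.1891.

0.1891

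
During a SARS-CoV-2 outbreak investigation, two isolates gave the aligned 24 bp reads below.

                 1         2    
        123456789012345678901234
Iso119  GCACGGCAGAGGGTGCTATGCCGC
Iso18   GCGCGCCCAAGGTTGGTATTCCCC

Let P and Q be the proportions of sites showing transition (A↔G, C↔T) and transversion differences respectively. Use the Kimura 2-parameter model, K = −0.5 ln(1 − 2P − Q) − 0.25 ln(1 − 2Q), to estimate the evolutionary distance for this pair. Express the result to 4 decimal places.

Mismatches occur at site 3 (A/G, transition), site 6 (G/C, transversion), site 8 (A/C, transversion), site 9 (G/A, transition), site 13 (G/T, transversion), site 16 (C/G, transversion), site 20 (G/T, transversion), site 23 (G/C, transversion).
Of the 8 differences, 2 transitions and 6 transversions over 24 sites: P = 2/24 = 0.083333, Q = 6/24 = 0.250000.
d = −0.5·ln(0.583334) − 0.25·ln(0.500000) = −0.5·(-0.538995) − 0.25·(-0.693147) = 0.4428.

0.4428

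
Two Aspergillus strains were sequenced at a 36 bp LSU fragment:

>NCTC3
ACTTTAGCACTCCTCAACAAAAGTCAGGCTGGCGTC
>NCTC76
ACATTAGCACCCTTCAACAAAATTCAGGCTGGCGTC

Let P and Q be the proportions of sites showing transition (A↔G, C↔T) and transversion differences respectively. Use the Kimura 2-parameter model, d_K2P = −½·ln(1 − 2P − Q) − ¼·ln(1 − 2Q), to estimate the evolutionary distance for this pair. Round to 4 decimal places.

The sequences differ at positions 3 (T/A, transversion), 11 (T/C, transition), 13 (C/T, transition), 23 (G/T, transversion).
Of the 4 differences, 2 transitions and 2 transversions over 36 sites: P = 2/36 = 0.055556, Q = 2/36 = 0.055556.
d = −0.5·ln(0.833332) − 0.25·ln(0.888888) = −0.5·(-0.182323) − 0.25·(-0.117784) = 0.1206.

0.1206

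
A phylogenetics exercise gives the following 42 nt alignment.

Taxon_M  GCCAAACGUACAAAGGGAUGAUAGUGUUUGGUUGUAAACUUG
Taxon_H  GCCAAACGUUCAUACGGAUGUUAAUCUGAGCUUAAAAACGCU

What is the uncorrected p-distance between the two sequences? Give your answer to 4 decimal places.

0.3333

The sequences differ at positions 10 (A/U), 13 (A/U), 15 (G/C), 21 (A/U), 24 (G/A), 26 (G/C), 28 (U/G), 29 (U/A), 31 (G/C), 34 (G/A), 35 (U/A), 40 (U/G), 41 (U/C), 42 (G/U).
There are 14 differences over 42 sites, so p = 14/42 = 0.3333.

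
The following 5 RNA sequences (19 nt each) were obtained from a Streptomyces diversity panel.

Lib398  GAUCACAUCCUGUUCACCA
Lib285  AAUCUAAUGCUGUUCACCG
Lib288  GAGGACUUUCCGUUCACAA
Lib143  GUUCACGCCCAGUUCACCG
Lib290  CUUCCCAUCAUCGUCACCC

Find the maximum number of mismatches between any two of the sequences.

13

Pairwise Hamming distances:
  Lib398 vs Lib285: 5
  Lib398 vs Lib288: 6
  Lib398 vs Lib143: 5
  Lib398 vs Lib290: 7
  Lib285 vs Lib288: 10
  Lib285 vs Lib143: 8
  Lib285 vs Lib290: 9
  Lib288 vs Lib143: 9
  Lib288 vs Lib290: 13
  Lib143 vs Lib290: 9
The largest is 13, between Lib288 and Lib290.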